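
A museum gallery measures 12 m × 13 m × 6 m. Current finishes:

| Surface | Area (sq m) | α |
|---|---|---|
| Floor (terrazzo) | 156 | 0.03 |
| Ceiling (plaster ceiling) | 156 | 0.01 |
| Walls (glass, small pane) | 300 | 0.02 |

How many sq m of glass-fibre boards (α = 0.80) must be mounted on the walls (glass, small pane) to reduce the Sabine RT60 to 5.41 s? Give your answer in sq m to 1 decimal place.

Total absorption A₁ = 156·0.03 + 156·0.01 + 300·0.02
  = 4.680 + 1.560 + 6.000 = 12.240 sq m sabins.
V = 936 m³. Target absorption A₂ = 0.161 × 936 / 5.41 = 27.855 sabins.
ΔA needed = 27.855 − 12.240 = 15.615 sabins.
Each sq m of panel replacing the walls (glass, small pane) adds (0.80 − 0.02) = 0.78 sabins.
Area = ΔA/Δα = 15.615/0.78 = 20.0 sq m.

20.0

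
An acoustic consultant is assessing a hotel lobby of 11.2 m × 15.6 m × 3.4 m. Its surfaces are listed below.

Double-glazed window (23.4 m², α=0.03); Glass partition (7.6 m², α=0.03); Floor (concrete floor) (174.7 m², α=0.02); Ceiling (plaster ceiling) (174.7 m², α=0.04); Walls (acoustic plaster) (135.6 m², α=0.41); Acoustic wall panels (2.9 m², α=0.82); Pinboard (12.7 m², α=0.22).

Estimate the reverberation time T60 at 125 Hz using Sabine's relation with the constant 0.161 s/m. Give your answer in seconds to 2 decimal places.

1.33 s

A = Σ Sᵢαᵢ = 23.4·0.03 + 7.6·0.03 + 174.7·0.02 + 174.7·0.04 + 135.6·0.41 + 2.9·0.82 + 12.7·0.22 = 72.180 sabins.
Room volume: 594.048 m³.
Sabine: RT60 = 0.161 × 594.048 / 72.180 = 1.33 s.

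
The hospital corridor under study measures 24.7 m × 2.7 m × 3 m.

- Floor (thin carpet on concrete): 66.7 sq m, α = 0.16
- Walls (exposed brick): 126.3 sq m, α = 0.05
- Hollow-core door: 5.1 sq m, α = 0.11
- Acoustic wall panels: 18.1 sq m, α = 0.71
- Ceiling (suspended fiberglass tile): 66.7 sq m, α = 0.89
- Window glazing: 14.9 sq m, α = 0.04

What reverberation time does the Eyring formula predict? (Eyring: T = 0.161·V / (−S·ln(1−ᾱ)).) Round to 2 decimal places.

0.30 seconds

Total surface area S = 66.7 + 126.3 + 5.1 + 18.1 + 66.7 + 14.9 = 297.8 sq m.
Absorption A = 66.7×0.16 + 126.3×0.05 + 5.1×0.11 + 18.1×0.71 + 66.7×0.89 + 14.9×0.04 = 90.358 sabins.
ᾱ = 90.358 / 297.8 = 0.3034.
−S·ln(1−ᾱ) = −297.8 × ln(1 − 0.3034) = 107.668.
V = 24.7 × 2.7 × 3 = 200.07 m³.
T = 0.161·V/[−S·ln(1−ᾱ)] = 0.161·200.07/107.668 = 0.30 s.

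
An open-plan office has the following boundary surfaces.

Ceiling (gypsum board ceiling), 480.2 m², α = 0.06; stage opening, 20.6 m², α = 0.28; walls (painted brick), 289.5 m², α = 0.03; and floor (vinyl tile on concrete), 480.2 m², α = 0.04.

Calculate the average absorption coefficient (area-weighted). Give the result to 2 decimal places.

S = Σ Sᵢ = 480.2 + 20.6 + 289.5 + 480.2 = 1270.5 m².
A = 480.2*0.06 + 20.6*0.28 + 289.5*0.03 + 480.2*0.04 = 62.473 sabins.
ᾱ = A/S = 0.05.

0.05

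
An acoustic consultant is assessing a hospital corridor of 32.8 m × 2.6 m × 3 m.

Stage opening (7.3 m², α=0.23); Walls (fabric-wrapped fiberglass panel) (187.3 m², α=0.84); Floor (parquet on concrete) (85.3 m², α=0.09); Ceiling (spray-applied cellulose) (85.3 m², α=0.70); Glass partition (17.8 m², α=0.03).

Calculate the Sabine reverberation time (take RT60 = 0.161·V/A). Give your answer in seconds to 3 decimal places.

0.182 seconds

Equivalent absorption area: A = 7.3*0.23 + 187.3*0.84 + 85.3*0.09 + 85.3*0.70 + 17.8*0.03 = 226.932 m².
Room volume: 255.84 m³.
Sabine: RT60 = 0.161 × 255.84 / 226.932 = 0.182 s.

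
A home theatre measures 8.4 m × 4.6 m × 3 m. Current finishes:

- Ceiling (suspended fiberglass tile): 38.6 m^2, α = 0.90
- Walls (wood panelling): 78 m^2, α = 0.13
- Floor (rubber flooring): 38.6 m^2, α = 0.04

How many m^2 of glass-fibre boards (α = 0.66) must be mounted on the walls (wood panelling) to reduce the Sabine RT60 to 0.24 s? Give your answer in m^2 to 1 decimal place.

59.1

Summing Sᵢαᵢ: 34.740 + 10.140 + 1.544 → A₁ = 46.424 sabins.
V = 115.92 m³. Target absorption A₂ = 0.161 × 115.92 / 0.24 = 77.763 sabins.
ΔA needed = 77.763 − 46.424 = 31.339 sabins.
Each m^2 of panel replacing the walls (wood panelling) adds (0.66 − 0.13) = 0.53 sabins.
Area = ΔA/Δα = 31.339/0.53 = 59.1 m^2.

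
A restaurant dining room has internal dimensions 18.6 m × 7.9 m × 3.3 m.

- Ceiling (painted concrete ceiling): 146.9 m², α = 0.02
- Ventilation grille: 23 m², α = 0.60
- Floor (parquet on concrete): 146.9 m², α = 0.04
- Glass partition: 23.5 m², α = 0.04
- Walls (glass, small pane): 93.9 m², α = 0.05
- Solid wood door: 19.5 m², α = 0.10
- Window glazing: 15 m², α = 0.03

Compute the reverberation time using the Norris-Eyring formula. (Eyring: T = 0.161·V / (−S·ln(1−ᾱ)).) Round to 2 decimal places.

2.46 s

Total surface area S = 146.9 + 23 + 146.9 + 23.5 + 93.9 + 19.5 + 15 = 468.7 m².
Absorption A = 146.9·0.02 + 23·0.60 + 146.9·0.04 + 23.5·0.04 + 93.9·0.05 + 19.5·0.10 + 15·0.03 = 30.649 sabins.
Mean coefficient ᾱ = A/S = 0.0654.
−S·ln(1−ᾱ) = −468.7 × ln(1 − 0.0654) = 31.701.
V = 18.6 × 7.9 × 3.3 = 484.902 m³.
RT60 = 0.161 × 484.902 / 31.701 = 2.46 s.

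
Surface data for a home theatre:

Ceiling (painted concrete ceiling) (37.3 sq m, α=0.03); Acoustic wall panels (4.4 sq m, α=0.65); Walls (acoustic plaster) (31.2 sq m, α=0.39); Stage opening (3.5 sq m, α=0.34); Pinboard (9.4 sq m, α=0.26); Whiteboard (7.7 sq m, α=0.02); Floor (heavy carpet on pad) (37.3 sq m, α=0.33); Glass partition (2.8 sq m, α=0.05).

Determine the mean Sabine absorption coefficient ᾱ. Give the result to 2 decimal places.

S = Σ Sᵢ = 37.3 + 4.4 + 31.2 + 3.5 + 9.4 + 7.7 + 37.3 + 2.8 = 133.6 sq m.
Weighted sum Σ Sα = 32.384.
ᾱ = 32.384 / 133.6 = 0.24.

0.24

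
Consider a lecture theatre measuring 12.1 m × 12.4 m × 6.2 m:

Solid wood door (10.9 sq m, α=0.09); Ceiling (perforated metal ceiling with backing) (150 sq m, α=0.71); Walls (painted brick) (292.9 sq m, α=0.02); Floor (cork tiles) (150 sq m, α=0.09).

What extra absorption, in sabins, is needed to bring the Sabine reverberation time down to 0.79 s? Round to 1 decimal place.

Total absorption A₁ = 10.9*0.09 + 150*0.71 + 292.9*0.02 + 150*0.09
  = 0.981 + 106.500 + 5.858 + 13.500 = 126.839 sq m sabins.
V = 930.248 m³. Required absorption A₂ = 0.161 × 930.248 / 0.79 = 189.582 sabins.
Additional absorption ΔA = 189.582 − 126.839 = 62.7 sabins.

62.7 sabins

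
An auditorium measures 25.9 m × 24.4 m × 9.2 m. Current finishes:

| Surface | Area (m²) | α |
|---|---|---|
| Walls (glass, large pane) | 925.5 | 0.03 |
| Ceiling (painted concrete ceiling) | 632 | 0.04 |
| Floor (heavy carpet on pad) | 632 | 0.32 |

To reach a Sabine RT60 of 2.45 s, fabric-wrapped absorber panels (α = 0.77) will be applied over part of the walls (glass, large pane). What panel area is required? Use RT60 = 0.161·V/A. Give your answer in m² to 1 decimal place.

Equivalent absorption area: A₁ = 925.5×0.03 + 632×0.04 + 632×0.32 = 255.285 m².
Required A₂ = 0.161·5814.032/2.45 = 382.065 sabins.
Absorption to add: 382.065 − 255.285 = 126.780 sabins.
Net gain per m²: Δα = 0.77 − 0.03 = 0.74.
Panel area = 126.780 / 0.74 = 171.3 m².

171.3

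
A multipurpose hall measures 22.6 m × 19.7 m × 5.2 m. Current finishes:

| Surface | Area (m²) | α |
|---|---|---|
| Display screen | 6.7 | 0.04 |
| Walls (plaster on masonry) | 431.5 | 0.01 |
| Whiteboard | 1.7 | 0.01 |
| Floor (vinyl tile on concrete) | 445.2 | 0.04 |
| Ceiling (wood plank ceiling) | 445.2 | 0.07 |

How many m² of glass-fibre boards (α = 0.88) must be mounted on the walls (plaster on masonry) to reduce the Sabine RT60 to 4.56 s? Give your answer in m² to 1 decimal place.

32.4

A₁ = Σ Sᵢαᵢ = 6.7·0.04 + 431.5·0.01 + 1.7·0.01 + 445.2·0.04 + 445.2·0.07 = 53.572 sabins.
Required A₂ = 0.161·2315.144/4.56 = 81.741 sabins.
Absorption to add: 81.741 − 53.572 = 28.169 sabins.
Each m² of panel replacing the walls (plaster on masonry) adds (0.88 − 0.01) = 0.87 sabins.
Panel area = 28.169 / 0.87 = 32.4 m².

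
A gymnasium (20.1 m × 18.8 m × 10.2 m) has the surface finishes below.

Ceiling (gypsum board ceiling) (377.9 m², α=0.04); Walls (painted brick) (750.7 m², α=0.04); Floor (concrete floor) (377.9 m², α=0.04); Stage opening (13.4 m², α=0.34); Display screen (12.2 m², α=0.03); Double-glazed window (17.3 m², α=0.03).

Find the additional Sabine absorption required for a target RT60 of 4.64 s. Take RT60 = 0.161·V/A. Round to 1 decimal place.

68.0 sabins

Equivalent absorption area: A₁ = 377.9*0.04 + 750.7*0.04 + 377.9*0.04 + 13.4*0.34 + 12.2*0.03 + 17.3*0.03 = 65.701 m².
V = 3854.376 m³. Required absorption A₂ = 0.161 × 3854.376 / 4.64 = 133.740 sabins.
Shortfall: 133.740 − 65.701 = 68.0 sabins.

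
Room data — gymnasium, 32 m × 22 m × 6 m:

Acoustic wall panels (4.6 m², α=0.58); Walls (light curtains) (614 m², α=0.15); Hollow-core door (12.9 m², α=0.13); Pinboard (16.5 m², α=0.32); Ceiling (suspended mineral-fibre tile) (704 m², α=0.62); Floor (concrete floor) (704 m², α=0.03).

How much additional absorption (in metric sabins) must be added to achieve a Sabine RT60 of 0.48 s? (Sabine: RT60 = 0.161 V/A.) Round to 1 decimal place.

Summing Sᵢαᵢ: 2.668 + 92.100 + 1.677 + 5.280 + 436.480 + 21.120 → A₁ = 559.325 sabins.
Target A₂ = 0.161·4224/0.48 = 1416.800 sabins (V = 4224 m³).
Shortfall: 1416.800 − 559.325 = 857.5 sabins.

857.5 sabins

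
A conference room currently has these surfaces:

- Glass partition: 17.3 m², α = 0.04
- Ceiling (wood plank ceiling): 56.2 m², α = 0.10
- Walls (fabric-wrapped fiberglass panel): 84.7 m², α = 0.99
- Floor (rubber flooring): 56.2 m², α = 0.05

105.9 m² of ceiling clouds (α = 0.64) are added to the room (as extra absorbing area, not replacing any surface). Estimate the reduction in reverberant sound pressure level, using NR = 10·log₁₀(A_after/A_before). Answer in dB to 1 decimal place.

2.4 dB

Total absorption A_before = 17.3·0.04 + 56.2·0.10 + 84.7·0.99 + 56.2·0.05
  = 0.692 + 5.620 + 83.853 + 2.810 = 92.975 m² sabins.
Added absorption = 105.9 × 0.64 = 67.776 sabins.
A_after = 92.975 + 67.776 = 160.751 sabins.
NR = 10·log₁₀(160.751/92.975) = 2.4 dB.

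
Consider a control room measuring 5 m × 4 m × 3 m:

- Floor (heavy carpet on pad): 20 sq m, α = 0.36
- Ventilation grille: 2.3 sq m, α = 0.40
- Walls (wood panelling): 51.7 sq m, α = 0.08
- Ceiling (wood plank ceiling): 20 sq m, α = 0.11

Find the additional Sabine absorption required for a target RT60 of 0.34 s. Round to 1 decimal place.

14.0 sabins

Summing Sᵢαᵢ: 7.200 + 0.920 + 4.136 + 2.200 → A₁ = 14.456 sabins.
V = 60 m³. Required absorption A₂ = 0.161 × 60 / 0.34 = 28.412 sabins.
ΔA = A₂ − A₁ = 28.412 − 14.456 = 14.0 sabins.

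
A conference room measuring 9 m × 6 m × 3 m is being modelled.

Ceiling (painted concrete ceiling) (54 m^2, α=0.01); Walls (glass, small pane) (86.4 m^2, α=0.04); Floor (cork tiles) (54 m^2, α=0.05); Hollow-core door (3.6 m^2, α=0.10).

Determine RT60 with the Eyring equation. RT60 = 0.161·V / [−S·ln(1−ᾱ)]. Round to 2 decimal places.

3.63 s

S = Σ Sᵢ = 198.0 m^2.
Absorption A = 54×0.01 + 86.4×0.04 + 54×0.05 + 3.6×0.10 = 7.056 sabins.
ᾱ = 7.056 / 198.0 = 0.0356.
Eyring denominator: −S ln(1−ᾱ) = 7.177.
V = 9 × 6 × 3 = 162 m³.
RT60 = 0.161 × 162 / 7.177 = 3.63 s.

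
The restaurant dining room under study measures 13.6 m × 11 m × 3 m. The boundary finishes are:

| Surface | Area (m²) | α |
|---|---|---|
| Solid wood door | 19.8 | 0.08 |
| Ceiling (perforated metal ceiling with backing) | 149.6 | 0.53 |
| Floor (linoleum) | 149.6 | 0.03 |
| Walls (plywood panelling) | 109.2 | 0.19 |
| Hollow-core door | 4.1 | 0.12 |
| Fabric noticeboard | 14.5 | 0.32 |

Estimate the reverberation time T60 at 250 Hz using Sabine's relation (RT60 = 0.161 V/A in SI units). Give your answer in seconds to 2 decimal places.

0.65 s

A = Σ Sᵢαᵢ = 19.8*0.08 + 149.6*0.53 + 149.6*0.03 + 109.2*0.19 + 4.1*0.12 + 14.5*0.32 = 111.240 sabins.
Volume V = 13.6 × 11 × 3 = 448.8 m³.
T = 0.161 V/A = 0.161·448.8/111.240 = 0.65 s.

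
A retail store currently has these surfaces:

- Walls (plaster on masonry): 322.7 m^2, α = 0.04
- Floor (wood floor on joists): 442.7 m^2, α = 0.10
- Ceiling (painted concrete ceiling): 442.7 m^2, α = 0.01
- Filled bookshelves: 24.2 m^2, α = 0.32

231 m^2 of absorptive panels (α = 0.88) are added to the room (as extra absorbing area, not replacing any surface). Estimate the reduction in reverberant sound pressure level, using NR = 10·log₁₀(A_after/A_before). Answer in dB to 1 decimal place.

Summing Sᵢαᵢ: 12.908 + 44.270 + 4.427 + 7.744 → A_before = 69.349 sabins.
Treatment contributes 231·0.88 = 203.280 sabins.
A_after = 69.349 + 203.280 = 272.629 sabins.
Reduction = 10 log₁₀(A_after/A_before) = 10 log₁₀(3.9313) = 5.9 dB.

5.9 dB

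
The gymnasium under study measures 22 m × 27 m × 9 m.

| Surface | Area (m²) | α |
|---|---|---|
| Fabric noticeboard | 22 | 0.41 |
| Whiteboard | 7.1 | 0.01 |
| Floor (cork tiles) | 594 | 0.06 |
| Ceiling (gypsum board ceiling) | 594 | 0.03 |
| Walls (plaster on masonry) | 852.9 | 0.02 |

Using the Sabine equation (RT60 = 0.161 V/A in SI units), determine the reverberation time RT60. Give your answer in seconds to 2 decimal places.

Total absorption A = 22×0.41 + 7.1×0.01 + 594×0.06 + 594×0.03 + 852.9×0.02
  = 9.020 + 0.071 + 35.640 + 17.820 + 17.058 = 79.609 m² sabins.
Volume V = 22 × 27 × 9 = 5346 m³.
RT60 = 0.161 · V / A = 0.161 × 5346 / 79.609 = 10.81 s.

10.81 seconds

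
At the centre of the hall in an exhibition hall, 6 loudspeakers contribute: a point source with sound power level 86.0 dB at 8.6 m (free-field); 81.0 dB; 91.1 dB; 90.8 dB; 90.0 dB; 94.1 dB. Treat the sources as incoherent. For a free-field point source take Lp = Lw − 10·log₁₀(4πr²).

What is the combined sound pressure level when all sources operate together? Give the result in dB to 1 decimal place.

Source at 8.6 m: Lp = 86.0 − 10·log₁₀(4π·8.6²) = 86.0 − 10·log₁₀(929.409) = 56.3 dB.
Sum in the linear (power) domain: Σ 10^(Lᵢ/10) = 10^(56.3/10) + 10^(81.0/10) + 10^(91.1/10) + 10^(90.8/10) + 10^(90.0/10) + 10^(94.1/10) = 6.187e+09.
L_total = 10·log₁₀(6.187e+09) = 97.9 dB.

97.9 dB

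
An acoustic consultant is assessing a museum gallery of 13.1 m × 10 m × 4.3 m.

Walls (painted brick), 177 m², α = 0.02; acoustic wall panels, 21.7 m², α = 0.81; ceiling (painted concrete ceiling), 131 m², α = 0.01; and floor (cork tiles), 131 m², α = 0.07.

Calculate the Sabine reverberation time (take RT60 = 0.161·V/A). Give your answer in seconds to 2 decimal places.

2.87 sec

Total absorption A = 177*0.02 + 21.7*0.81 + 131*0.01 + 131*0.07
  = 3.540 + 17.577 + 1.310 + 9.170 = 31.597 m² sabins.
Volume V = 13.1 × 10 × 4.3 = 563.3 m³.
RT60 = 0.161 · V / A = 0.161 × 563.3 / 31.597 = 2.87 s.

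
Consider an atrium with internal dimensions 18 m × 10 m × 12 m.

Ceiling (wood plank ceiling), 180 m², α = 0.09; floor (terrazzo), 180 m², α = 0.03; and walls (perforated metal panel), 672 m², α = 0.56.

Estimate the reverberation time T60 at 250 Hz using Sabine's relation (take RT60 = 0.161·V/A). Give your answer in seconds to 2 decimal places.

A = Σ Sᵢαᵢ = 180*0.09 + 180*0.03 + 672*0.56 = 397.920 sabins.
V = 18·10·12 = 2160 m³.
RT60 = 0.161 · V / A = 0.161 × 2160 / 397.920 = 0.87 s.

0.87 s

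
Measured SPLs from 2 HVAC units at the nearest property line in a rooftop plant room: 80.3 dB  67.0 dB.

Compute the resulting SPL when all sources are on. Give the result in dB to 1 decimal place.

80.5 dB

Σ 10^(Lᵢ/10) = 1.122e+08.
Combined level = 10 log₁₀(1.122e+08) = 80.5 dB.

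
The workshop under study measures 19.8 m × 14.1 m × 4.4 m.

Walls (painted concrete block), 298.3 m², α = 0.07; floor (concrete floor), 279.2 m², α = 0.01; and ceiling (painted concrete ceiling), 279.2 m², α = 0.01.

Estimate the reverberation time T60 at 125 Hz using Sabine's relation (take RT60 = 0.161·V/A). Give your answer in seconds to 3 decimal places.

7.473 s

A = Σ Sᵢαᵢ = 298.3*0.07 + 279.2*0.01 + 279.2*0.01 = 26.465 sabins.
Room volume: 1228.392 m³.
T = 0.161 V/A = 0.161·1228.392/26.465 = 7.473 s.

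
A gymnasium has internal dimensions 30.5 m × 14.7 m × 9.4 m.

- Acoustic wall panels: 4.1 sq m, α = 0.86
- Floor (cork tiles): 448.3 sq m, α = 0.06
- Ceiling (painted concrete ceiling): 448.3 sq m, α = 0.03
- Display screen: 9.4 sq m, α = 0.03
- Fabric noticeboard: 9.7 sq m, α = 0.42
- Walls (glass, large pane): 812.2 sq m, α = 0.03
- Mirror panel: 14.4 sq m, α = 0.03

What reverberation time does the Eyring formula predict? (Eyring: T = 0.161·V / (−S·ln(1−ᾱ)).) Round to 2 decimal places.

Total surface area S = 4.1 + 448.3 + 448.3 + 9.4 + 9.7 + 812.2 + 14.4 = 1746.4 sq m.
Absorption A = 4.1×0.86 + 448.3×0.06 + 448.3×0.03 + 9.4×0.03 + 9.7×0.42 + 812.2×0.03 + 14.4×0.03 = 73.027 sabins.
Mean coefficient ᾱ = A/S = 0.0418.
−S·ln(1−ᾱ) = −1746.4 × ln(1 − 0.0418) = 74.569.
V = 30.5 × 14.7 × 9.4 = 4214.49 m³.
RT60 = 0.161 × 4214.49 / 74.569 = 9.10 s.

9.10 s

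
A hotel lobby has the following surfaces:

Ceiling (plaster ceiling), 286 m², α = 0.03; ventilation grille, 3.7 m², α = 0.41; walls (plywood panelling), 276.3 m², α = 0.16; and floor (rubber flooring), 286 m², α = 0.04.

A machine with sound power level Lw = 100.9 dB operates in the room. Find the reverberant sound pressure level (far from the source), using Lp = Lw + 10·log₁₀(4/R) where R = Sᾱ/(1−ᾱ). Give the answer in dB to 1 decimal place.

Σ(Sᵢαᵢ) = 286×0.03 + 3.7×0.41 + 276.3×0.16 + 286×0.04 = 65.745; total area S = 852.0 m².
ᾱ = 0.0772, so room constant R = A/(1−ᾱ) = 71.245 m².
Lp = 100.9 + 10·log₁₀(4/71.245) = 100.9 + (-12.51) = 88.4 dB.

88.4 dB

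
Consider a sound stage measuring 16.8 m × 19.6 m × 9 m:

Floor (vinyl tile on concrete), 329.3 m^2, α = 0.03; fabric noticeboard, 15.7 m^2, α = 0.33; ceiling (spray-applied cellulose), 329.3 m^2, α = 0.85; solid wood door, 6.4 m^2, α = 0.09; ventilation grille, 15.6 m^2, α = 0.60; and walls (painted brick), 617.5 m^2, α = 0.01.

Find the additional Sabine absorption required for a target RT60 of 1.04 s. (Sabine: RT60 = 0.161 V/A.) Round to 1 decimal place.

147.7 sabins

Summing Sᵢαᵢ: 9.879 + 5.181 + 279.905 + 0.576 + 9.360 + 6.175 → A₁ = 311.076 sabins.
For T = 1.04 s, need A₂ = 0.161·V/T = 0.161·2963.52/1.04 = 458.776 sabins.
Shortfall: 458.776 − 311.076 = 147.7 sabins.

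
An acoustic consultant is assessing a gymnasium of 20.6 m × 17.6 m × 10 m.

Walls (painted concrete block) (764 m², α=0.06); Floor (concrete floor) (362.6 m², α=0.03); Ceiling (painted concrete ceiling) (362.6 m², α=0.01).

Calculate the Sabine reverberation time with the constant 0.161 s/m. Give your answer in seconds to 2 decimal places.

Summing Sᵢαᵢ: 45.840 + 10.878 + 3.626 → A = 60.344 sabins.
Volume V = 20.6 × 17.6 × 10 = 3625.6 m³.
T = 0.161 V/A = 0.161·3625.6/60.344 = 9.67 s.

9.67 s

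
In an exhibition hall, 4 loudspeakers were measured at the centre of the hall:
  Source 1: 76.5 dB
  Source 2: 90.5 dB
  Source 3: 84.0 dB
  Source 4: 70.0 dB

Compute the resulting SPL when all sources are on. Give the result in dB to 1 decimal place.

Converting to relative power and adding: 10^(76.5/10) + 10^(90.5/10) + 10^(84.0/10) + 10^(70.0/10) = 1.428e+09.
Combined level = 10 log₁₀(1.428e+09) = 91.5 dB.

91.5 dB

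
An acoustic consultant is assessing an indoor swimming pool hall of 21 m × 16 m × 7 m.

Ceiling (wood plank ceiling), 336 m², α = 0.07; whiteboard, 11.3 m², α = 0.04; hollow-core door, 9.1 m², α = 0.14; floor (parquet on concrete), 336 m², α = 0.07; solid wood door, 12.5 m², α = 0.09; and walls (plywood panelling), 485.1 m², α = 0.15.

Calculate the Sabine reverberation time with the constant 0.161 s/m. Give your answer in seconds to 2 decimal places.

Total absorption A = 336*0.07 + 11.3*0.04 + 9.1*0.14 + 336*0.07 + 12.5*0.09 + 485.1*0.15
  = 23.520 + 0.452 + 1.274 + 23.520 + 1.125 + 72.765 = 122.656 m² sabins.
Volume V = 21 × 16 × 7 = 2352 m³.
RT60 = 0.161 · V / A = 0.161 × 2352 / 122.656 = 3.09 s.

3.09 s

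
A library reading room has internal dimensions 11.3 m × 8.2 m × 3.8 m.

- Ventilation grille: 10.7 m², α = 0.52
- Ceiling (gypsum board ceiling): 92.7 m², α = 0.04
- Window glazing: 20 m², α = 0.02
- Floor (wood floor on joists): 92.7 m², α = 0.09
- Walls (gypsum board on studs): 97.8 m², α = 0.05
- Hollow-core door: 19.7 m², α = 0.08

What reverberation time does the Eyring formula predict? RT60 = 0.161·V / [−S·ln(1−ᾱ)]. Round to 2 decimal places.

Total surface area S = 10.7 + 92.7 + 20 + 92.7 + 97.8 + 19.7 = 333.6 m².
Σ(Sᵢαᵢ) = 10.7·0.52 + 92.7·0.04 + 20·0.02 + 92.7·0.09 + 97.8·0.05 + 19.7·0.08 = 24.481.
ᾱ = 24.481 / 333.6 = 0.0734.
−S·ln(1−ᾱ) = −333.6 × ln(1 − 0.0734) = 25.431.
V = 11.3 × 8.2 × 3.8 = 352.108 m³.
T = 0.161·V/[−S·ln(1−ᾱ)] = 0.161·352.108/25.431 = 2.23 s.

2.23 seconds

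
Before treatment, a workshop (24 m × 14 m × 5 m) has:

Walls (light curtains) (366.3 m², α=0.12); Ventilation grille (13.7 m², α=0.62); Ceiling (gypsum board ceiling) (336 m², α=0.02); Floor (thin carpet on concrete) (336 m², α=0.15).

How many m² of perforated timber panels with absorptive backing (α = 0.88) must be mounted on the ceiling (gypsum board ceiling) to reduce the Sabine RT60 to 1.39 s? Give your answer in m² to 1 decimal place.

A₁ = Σ Sᵢαᵢ = 366.3·0.12 + 13.7·0.62 + 336·0.02 + 336·0.15 = 109.570 sabins.
Required A₂ = 0.161·1680/1.39 = 194.590 sabins.
Absorption to add: 194.590 − 109.570 = 85.020 sabins.
Net gain per m²: Δα = 0.88 − 0.02 = 0.86.
Panel area = 85.020 / 0.86 = 98.9 m².

98.9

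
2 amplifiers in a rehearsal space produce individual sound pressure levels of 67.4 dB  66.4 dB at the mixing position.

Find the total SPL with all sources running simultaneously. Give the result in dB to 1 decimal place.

69.9 dB

Σ 10^(Lᵢ/10) = 9.861e+06.
Back to dB: 10·log₁₀ Σ = 69.9 dB.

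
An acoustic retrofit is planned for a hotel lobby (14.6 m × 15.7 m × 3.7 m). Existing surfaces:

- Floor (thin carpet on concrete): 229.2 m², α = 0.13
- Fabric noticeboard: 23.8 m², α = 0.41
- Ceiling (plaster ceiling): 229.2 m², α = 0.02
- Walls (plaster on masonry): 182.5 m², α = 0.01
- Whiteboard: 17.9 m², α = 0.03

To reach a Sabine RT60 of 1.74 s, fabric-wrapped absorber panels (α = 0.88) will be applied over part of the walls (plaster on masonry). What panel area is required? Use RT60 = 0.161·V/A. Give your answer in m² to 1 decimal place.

Total absorption A₁ = 229.2×0.13 + 23.8×0.41 + 229.2×0.02 + 182.5×0.01 + 17.9×0.03
  = 29.796 + 9.758 + 4.584 + 1.825 + 0.537 = 46.500 m² sabins.
V = 848.114 m³. Target absorption A₂ = 0.161 × 848.114 / 1.74 = 78.475 sabins.
Absorption to add: 78.475 − 46.500 = 31.975 sabins.
Net gain per m²: Δα = 0.88 − 0.01 = 0.87.
Panel area = 31.975 / 0.87 = 36.8 m².

36.8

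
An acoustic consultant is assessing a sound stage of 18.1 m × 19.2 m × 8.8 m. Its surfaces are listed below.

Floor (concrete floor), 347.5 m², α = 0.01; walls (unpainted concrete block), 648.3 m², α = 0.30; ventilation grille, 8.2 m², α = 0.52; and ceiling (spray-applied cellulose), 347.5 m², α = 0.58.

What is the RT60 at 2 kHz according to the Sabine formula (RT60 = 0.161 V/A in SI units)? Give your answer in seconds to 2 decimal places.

1.22 s

A = Σ Sᵢαᵢ = 347.5·0.01 + 648.3·0.30 + 8.2·0.52 + 347.5·0.58 = 403.779 sabins.
Volume V = 18.1 × 19.2 × 8.8 = 3058.176 m³.
Sabine: RT60 = 0.161 × 3058.176 / 403.779 = 1.22 s.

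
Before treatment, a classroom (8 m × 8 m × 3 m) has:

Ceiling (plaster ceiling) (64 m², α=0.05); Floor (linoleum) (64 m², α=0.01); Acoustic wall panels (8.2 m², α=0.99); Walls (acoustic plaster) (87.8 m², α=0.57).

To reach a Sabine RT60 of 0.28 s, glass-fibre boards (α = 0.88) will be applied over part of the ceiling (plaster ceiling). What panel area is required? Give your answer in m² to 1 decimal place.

A₁ = Σ Sᵢαᵢ = 64*0.05 + 64*0.01 + 8.2*0.99 + 87.8*0.57 = 62.004 sabins.
Required A₂ = 0.161·192/0.28 = 110.400 sabins.
ΔA needed = 110.400 − 62.004 = 48.396 sabins.
Net gain per m²: Δα = 0.88 − 0.05 = 0.83.
Area = ΔA/Δα = 48.396/0.83 = 58.3 m².

58.3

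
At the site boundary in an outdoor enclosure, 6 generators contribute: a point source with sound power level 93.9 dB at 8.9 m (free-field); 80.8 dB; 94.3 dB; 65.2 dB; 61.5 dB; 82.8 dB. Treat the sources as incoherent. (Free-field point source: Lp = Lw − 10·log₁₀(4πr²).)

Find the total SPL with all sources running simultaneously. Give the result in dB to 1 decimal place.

Source at 8.9 m: Lp = 93.9 − 10·log₁₀(4π·8.9²) = 93.9 − 10·log₁₀(995.382) = 63.9 dB.
Sum in the linear (power) domain: Σ 10^(Lᵢ/10) = 10^(63.9/10) + 10^(80.8/10) + 10^(94.3/10) + 10^(65.2/10) + 10^(61.5/10) + 10^(82.8/10) = 3.009e+09.
Combined level = 10 log₁₀(3.009e+09) = 94.8 dB.

94.8 dB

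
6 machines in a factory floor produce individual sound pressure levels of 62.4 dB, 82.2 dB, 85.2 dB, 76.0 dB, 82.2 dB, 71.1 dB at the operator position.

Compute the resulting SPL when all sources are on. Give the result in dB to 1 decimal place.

Converting to relative power and adding: 10^(62.4/10) + 10^(82.2/10) + 10^(85.2/10) + 10^(76.0/10) + 10^(82.2/10) + 10^(71.1/10) = 7.175e+08.
L_total = 10·log₁₀(7.175e+08) = 88.6 dB.

88.6 dB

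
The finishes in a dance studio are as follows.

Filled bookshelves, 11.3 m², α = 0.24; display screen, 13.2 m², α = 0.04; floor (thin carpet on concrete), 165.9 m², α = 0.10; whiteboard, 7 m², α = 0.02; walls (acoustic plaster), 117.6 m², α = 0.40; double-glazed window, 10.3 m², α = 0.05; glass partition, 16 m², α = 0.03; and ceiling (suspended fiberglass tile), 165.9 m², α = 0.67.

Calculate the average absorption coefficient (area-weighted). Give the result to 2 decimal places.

0.35

Total surface area S = 507.2 m².
Σ(Sᵢαᵢ) = 11.3×0.24 + 13.2×0.04 + 165.9×0.10 + 7×0.02 + 117.6×0.40 + 10.3×0.05 + 16×0.03 + 165.9×0.67 = 179.158.
ᾱ = A/S = 0.35.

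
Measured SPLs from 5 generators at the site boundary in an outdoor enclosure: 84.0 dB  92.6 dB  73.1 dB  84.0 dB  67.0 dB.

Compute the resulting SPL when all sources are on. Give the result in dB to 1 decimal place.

93.7 dB

Σ 10^(Lᵢ/10) = 2.348e+09.
Back to dB: 10·log₁₀ Σ = 93.7 dB.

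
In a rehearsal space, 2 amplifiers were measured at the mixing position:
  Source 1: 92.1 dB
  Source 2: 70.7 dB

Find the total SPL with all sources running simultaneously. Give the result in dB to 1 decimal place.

Converting to relative power and adding: 10^(92.1/10) + 10^(70.7/10) = 1.634e+09.
L_total = 10·log₁₀(1.634e+09) = 92.1 dB.

92.1 dB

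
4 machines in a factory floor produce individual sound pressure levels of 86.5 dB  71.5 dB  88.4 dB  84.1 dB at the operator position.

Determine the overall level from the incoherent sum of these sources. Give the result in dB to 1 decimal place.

91.5 dB

Sum in the linear (power) domain: Σ 10^(Lᵢ/10) = 10^(86.5/10) + 10^(71.5/10) + 10^(88.4/10) + 10^(84.1/10) = 1.41e+09.
L_total = 10·log₁₀(1.41e+09) = 91.5 dB.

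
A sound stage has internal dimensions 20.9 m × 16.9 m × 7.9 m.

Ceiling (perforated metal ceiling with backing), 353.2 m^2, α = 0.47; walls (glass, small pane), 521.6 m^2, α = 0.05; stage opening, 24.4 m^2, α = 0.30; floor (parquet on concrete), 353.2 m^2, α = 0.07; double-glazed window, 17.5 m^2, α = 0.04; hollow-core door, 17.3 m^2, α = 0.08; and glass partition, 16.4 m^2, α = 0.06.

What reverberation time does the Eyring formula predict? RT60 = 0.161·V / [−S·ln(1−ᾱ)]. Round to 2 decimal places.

S = Σ Sᵢ = 1303.6 m^2.
Σ(Sᵢαᵢ) = 353.2·0.47 + 521.6·0.05 + 24.4·0.30 + 353.2·0.07 + 17.5·0.04 + 17.3·0.08 + 16.4·0.06 = 227.196.
ᾱ = 227.196 / 1303.6 = 0.1743.
Eyring denominator: −S ln(1−ᾱ) = 249.670.
V = 20.9 × 16.9 × 7.9 = 2790.359 m³.
T = 0.161·V/[−S·ln(1−ᾱ)] = 0.161·2790.359/249.670 = 1.80 s.

1.80 sec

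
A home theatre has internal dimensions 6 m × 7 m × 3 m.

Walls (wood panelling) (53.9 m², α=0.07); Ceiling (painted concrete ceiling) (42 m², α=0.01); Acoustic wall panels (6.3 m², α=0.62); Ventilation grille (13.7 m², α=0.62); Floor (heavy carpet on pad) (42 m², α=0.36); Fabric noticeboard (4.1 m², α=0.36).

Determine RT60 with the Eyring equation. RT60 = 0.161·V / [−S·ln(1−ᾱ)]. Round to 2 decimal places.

0.55 sec

Total surface area S = 53.9 + 42 + 6.3 + 13.7 + 42 + 4.1 = 162.0 m².
Absorption A = 53.9×0.07 + 42×0.01 + 6.3×0.62 + 13.7×0.62 + 42×0.36 + 4.1×0.36 = 33.189 sabins.
ᾱ = 33.189 / 162.0 = 0.2049.
−S·ln(1−ᾱ) = −162.0 × ln(1 − 0.2049) = 37.145.
V = 6 × 7 × 3 = 126 m³.
T = 0.161·V/[−S·ln(1−ᾱ)] = 0.161·126/37.145 = 0.55 s.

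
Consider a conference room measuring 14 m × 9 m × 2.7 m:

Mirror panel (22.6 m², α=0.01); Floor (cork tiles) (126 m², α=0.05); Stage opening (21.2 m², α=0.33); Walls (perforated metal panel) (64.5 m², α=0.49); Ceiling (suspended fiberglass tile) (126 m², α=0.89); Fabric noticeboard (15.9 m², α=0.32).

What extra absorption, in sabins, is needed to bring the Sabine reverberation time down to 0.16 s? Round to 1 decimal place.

180.0 sabins

Equivalent absorption area: A₁ = 22.6·0.01 + 126·0.05 + 21.2·0.33 + 64.5·0.49 + 126·0.89 + 15.9·0.32 = 162.355 m².
Target A₂ = 0.161·340.2/0.16 = 342.326 sabins (V = 340.2 m³).
ΔA = A₂ − A₁ = 342.326 − 162.355 = 180.0 sabins.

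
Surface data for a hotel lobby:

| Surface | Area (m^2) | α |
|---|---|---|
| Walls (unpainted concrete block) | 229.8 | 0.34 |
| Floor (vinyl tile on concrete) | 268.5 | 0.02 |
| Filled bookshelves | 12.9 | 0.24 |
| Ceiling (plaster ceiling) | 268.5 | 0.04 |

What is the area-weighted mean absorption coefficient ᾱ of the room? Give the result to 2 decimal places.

Total surface area S = 779.7 m^2.
Weighted sum Σ Sα = 97.338.
ᾱ = 97.338 / 779.7 = 0.12.

0.12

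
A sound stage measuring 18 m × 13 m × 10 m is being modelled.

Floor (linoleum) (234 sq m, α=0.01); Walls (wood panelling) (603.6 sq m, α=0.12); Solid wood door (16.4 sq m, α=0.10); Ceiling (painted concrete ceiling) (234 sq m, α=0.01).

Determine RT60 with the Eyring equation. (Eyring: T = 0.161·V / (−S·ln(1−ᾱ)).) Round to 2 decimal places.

Total surface area S = 234 + 603.6 + 16.4 + 234 = 1088.0 sq m.
Σ(Sᵢαᵢ) = 234·0.01 + 603.6·0.12 + 16.4·0.10 + 234·0.01 = 78.752.
ᾱ = 78.752 / 1088.0 = 0.0724.
Eyring denominator: −S ln(1−ᾱ) = 81.768.
V = 18 × 13 × 10 = 2340 m³.
T = 0.161·V/[−S·ln(1−ᾱ)] = 0.161·2340/81.768 = 4.61 s.

4.61 s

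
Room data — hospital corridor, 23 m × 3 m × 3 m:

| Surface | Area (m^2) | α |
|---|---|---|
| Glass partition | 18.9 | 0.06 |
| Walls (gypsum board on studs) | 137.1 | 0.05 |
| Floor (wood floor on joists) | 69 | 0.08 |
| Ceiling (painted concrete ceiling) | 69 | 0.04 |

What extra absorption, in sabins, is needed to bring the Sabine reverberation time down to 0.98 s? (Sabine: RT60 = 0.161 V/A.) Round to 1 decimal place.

17.7 sabins

Summing Sᵢαᵢ: 1.134 + 6.855 + 5.520 + 2.760 → A₁ = 16.269 sabins.
For T = 0.98 s, need A₂ = 0.161·V/T = 0.161·207/0.98 = 34.007 sabins.
Shortfall: 34.007 − 16.269 = 17.7 sabins.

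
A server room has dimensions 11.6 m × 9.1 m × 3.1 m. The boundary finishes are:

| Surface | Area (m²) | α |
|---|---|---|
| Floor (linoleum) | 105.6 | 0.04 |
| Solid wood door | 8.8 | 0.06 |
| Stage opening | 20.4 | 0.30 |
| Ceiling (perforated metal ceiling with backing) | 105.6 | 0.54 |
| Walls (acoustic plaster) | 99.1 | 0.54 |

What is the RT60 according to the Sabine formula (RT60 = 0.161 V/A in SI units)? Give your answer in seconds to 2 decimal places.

0.43 sec

A = Σ Sᵢαᵢ = 105.6×0.04 + 8.8×0.06 + 20.4×0.30 + 105.6×0.54 + 99.1×0.54 = 121.410 sabins.
V = 11.6·9.1·3.1 = 327.236 m³.
Sabine: RT60 = 0.161 × 327.236 / 121.410 = 0.43 s.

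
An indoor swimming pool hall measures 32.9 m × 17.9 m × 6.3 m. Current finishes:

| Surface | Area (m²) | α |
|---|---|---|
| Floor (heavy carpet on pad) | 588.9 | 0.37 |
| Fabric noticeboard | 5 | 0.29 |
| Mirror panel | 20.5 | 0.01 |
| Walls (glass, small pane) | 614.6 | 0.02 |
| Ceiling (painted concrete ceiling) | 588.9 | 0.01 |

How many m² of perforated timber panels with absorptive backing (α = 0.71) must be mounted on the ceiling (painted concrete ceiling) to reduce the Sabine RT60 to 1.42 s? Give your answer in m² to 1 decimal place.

261.3

Equivalent absorption area: A₁ = 588.9·0.37 + 5·0.29 + 20.5·0.01 + 614.6·0.02 + 588.9·0.01 = 237.729 m².
Required A₂ = 0.161·3710.133/1.42 = 420.656 sabins.
ΔA needed = 420.656 − 237.729 = 182.927 sabins.
Net gain per m²: Δα = 0.71 − 0.01 = 0.70.
Area = ΔA/Δα = 182.927/0.70 = 261.3 m².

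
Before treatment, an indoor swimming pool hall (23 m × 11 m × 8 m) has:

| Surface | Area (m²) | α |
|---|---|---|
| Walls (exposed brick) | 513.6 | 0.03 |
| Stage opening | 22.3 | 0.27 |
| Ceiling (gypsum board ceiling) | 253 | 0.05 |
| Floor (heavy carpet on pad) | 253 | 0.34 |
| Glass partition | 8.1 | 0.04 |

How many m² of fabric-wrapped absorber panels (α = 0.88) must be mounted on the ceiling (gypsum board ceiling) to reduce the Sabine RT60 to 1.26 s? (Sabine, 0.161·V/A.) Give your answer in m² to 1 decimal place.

Summing Sᵢαᵢ: 15.408 + 6.021 + 12.650 + 86.020 + 0.324 → A₁ = 120.423 sabins.
V = 2024 m³. Target absorption A₂ = 0.161 × 2024 / 1.26 = 258.622 sabins.
ΔA needed = 258.622 − 120.423 = 138.199 sabins.
Net gain per m²: Δα = 0.88 − 0.05 = 0.83.
Area = ΔA/Δα = 138.199/0.83 = 166.5 m².

166.5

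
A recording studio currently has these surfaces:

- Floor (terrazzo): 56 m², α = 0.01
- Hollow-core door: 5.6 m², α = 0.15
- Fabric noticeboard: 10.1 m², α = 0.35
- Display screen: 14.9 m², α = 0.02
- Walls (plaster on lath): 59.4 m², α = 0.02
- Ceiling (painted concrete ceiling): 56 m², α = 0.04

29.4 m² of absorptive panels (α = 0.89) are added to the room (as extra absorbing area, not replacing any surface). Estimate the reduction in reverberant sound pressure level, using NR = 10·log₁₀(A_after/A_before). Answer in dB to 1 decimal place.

A_before = Σ Sᵢαᵢ = 56·0.01 + 5.6·0.15 + 10.1·0.35 + 14.9·0.02 + 59.4·0.02 + 56·0.04 = 8.661 sabins.
Added absorption = 29.4 × 0.89 = 26.166 sabins.
New total A_after = 34.827 sabins.
NR = 10·log₁₀(34.827/8.661) = 6.0 dB.

6.0 dB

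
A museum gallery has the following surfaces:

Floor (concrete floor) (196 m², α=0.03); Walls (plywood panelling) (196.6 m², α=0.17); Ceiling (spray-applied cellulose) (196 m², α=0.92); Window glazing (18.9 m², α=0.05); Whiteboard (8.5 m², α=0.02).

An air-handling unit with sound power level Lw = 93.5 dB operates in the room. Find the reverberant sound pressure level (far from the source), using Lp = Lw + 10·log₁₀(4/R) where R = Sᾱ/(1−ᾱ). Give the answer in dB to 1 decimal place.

A = 220.737 sabins; S = 616.0 m².
ᾱ = 0.3583, so room constant R = A/(1−ᾱ) = 343.988 m².
Lp = 93.5 + 10·log₁₀(4/343.988) = 93.5 + (-19.34) = 74.2 dB.

74.2 dB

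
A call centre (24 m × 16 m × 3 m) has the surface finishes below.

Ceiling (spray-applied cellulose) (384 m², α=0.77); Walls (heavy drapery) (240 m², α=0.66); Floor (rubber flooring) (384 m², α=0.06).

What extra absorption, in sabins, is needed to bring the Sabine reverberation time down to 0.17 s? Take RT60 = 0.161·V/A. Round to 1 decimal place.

613.9 sabins

Total absorption A₁ = 384×0.77 + 240×0.66 + 384×0.06
  = 295.680 + 158.400 + 23.040 = 477.120 m² sabins.
V = 1152 m³. Required absorption A₂ = 0.161 × 1152 / 0.17 = 1091.012 sabins.
Shortfall: 1091.012 − 477.120 = 613.9 sabins.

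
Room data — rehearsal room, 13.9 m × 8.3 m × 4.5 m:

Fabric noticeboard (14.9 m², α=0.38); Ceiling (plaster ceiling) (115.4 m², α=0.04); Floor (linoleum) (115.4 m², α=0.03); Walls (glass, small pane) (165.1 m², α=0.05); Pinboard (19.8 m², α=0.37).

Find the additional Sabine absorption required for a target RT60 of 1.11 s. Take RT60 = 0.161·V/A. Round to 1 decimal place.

46.0 sabins

Summing Sᵢαᵢ: 5.662 + 4.616 + 3.462 + 8.255 + 7.326 → A₁ = 29.321 sabins.
For T = 1.11 s, need A₂ = 0.161·V/T = 0.161·519.165/1.11 = 75.302 sabins.
Additional absorption ΔA = 75.302 − 29.321 = 46.0 sabins.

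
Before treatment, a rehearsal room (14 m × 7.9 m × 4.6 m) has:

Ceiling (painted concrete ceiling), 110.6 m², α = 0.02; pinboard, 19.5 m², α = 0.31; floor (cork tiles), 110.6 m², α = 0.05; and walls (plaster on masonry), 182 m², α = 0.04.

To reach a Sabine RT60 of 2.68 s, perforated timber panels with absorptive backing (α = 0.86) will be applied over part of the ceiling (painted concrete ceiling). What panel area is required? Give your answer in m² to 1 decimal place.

Total absorption A₁ = 110.6·0.02 + 19.5·0.31 + 110.6·0.05 + 182·0.04
  = 2.212 + 6.045 + 5.530 + 7.280 = 21.067 m² sabins.
Required A₂ = 0.161·508.76/2.68 = 30.564 sabins.
Absorption to add: 30.564 − 21.067 = 9.497 sabins.
Net gain per m²: Δα = 0.86 − 0.02 = 0.84.
Area = ΔA/Δα = 9.497/0.84 = 11.3 m².

11.3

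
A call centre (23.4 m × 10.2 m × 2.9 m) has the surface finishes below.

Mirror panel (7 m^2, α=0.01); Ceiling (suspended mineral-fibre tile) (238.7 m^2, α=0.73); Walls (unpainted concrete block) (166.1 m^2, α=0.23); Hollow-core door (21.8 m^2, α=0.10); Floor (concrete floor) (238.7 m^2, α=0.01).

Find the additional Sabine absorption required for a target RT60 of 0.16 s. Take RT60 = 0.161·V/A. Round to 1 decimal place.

A₁ = Σ Sᵢαᵢ = 7·0.01 + 238.7·0.73 + 166.1·0.23 + 21.8·0.10 + 238.7·0.01 = 217.091 sabins.
Target A₂ = 0.161·692.172/0.16 = 696.498 sabins (V = 692.172 m³).
Additional absorption ΔA = 696.498 − 217.091 = 479.4 sabins.

479.4 sabins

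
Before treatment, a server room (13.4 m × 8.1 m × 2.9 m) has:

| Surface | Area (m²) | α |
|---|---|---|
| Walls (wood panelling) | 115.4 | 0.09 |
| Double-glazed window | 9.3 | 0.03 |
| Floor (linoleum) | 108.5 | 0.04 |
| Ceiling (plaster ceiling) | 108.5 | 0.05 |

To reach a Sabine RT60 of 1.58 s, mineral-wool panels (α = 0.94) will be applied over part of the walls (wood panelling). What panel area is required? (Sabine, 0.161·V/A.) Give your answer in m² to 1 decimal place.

13.7

A₁ = Σ Sᵢαᵢ = 115.4*0.09 + 9.3*0.03 + 108.5*0.04 + 108.5*0.05 = 20.430 sabins.
V = 314.766 m³. Target absorption A₂ = 0.161 × 314.766 / 1.58 = 32.074 sabins.
Absorption to add: 32.074 − 20.430 = 11.644 sabins.
Net gain per m²: Δα = 0.94 − 0.09 = 0.85.
Area = ΔA/Δα = 11.644/0.85 = 13.7 m².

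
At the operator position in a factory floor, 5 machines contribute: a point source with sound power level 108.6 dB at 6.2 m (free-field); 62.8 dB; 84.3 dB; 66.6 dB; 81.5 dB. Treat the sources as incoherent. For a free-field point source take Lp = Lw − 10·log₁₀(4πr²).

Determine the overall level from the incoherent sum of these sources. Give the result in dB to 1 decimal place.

87.5 dB

Source at 6.2 m: Lp = 108.6 − 10·log₁₀(4π·6.2²) = 108.6 − 10·log₁₀(483.051) = 81.8 dB.
Σ 10^(Lᵢ/10) = 5.682e+08.
L_total = 10·log₁₀(5.682e+08) = 87.5 dB.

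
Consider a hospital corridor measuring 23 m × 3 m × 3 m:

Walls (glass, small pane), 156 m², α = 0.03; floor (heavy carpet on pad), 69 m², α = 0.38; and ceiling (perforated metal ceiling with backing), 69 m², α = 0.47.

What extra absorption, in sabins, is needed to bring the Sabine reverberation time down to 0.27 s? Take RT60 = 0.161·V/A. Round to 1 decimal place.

Summing Sᵢαᵢ: 4.680 + 26.220 + 32.430 → A₁ = 63.330 sabins.
V = 207 m³. Required absorption A₂ = 0.161 × 207 / 0.27 = 123.433 sabins.
ΔA = A₂ − A₁ = 123.433 − 63.330 = 60.1 sabins.

60.1 sabins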